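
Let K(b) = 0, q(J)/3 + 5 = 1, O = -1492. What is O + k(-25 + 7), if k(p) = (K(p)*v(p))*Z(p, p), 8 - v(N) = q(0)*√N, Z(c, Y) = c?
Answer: -1492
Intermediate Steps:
q(J) = -12 (q(J) = -15 + 3*1 = -15 + 3 = -12)
v(N) = 8 + 12*√N (v(N) = 8 - (-12)*√N = 8 + 12*√N)
k(p) = 0 (k(p) = (0*(8 + 12*√p))*p = 0*p = 0)
O + k(-25 + 7) = -1492 + 0 = -1492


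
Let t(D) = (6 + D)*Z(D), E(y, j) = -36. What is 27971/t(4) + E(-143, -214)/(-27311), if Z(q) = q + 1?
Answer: 763917781/1365550 ≈ 559.42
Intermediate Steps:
Z(q) = 1 + q
t(D) = (1 + D)*(6 + D) (t(D) = (6 + D)*(1 + D) = (1 + D)*(6 + D))
27971/t(4) + E(-143, -214)/(-27311) = 27971/(((1 + 4)*(6 + 4))) - 36/(-27311) = 27971/((5*10)) - 36*(-1/27311) = 27971/50 + 36/27311 = 763917781/1365550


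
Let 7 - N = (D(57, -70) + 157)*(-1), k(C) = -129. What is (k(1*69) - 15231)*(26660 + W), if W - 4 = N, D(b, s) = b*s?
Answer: -350791680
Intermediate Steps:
N = -3826 (N = 7 - (57*(-70) + 157)*(-1) = 7 - (-3990 + 157)*(-1) = 7 - (-3833)*(-1) = 7 - 1*3833 = 7 - 3833 = -3826)
W = -3822 (W = 4 - 3826 = -3822)
(k(1*69) - 15231)*(26660 + W) = (-129 - 15231)*(26660 - 3822) = -15360*22838 = -350791680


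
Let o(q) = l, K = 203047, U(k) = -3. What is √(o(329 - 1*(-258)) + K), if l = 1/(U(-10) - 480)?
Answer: 10*√473686311/483 ≈ 450.61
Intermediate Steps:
l = -1/483 (l = 1/(-3 - 480) = 1/(-483) = -1/483 ≈ -0.0020704)
o(q) = -1/483
√(o(329 - 1*(-258)) + K) = √(-1/483 + 203047) = √(98071700/483) = 10*√473686311/483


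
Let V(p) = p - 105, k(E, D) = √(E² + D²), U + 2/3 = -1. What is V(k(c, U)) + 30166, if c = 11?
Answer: 30061 + √1114/3 ≈ 30072.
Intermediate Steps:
U = -5/3 (U = -⅔ - 1 = -5/3 ≈ -1.6667)
k(E, D) = √(D² + E²)
V(p) = -105 + p
V(k(c, U)) + 30166 = (-105 + √((-5/3)² + 11²)) + 30166 = (-105 + √(25/9 + 121)) + 30166 = (-105 + √(1114/9)) + 30166 = (-105 + √1114/3) + 30166 = 30061 + √1114/3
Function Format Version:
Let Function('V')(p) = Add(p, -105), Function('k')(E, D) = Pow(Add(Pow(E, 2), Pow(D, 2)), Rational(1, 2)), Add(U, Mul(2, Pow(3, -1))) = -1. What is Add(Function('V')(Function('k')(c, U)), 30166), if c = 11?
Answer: Add(30061, Mul(Rational(1, 3), Pow(1114, Rational(1, 2)))) ≈ 30072.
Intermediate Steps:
U = Rational(-5, 3) (U = Add(Rational(-2, 3), -1) = Rational(-5, 3) ≈ -1.6667)
Function('k')(E, D) = Pow(Add(Pow(D, 2), Pow(E, 2)), Rational(1, 2))
Function('V')(p) = Add(-105, p)
Add(Function('V')(Function('k')(c, U)), 30166) = Add(Add(-105, Pow(Add(Pow(Rational(-5, 3), 2), Pow(11, 2)), Rational(1, 2))), 30166) = Add(Add(-105, Pow(Add(Rational(25, 9), 121), Rational(1, 2))), 30166) = Add(Add(-105, Pow(Rational(1114, 9), Rational(1, 2))), 30166) = Add(Add(-105, Mul(Rational(1, 3), Pow(1114, Rational(1, 2)))), 30166) = Add(30061, Mul(Rational(1, 3), Pow(1114, Rational(1, 2))))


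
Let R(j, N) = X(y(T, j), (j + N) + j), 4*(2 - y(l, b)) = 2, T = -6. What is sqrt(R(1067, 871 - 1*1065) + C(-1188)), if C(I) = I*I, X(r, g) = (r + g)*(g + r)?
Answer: 11*sqrt(171265)/2 ≈ 2276.1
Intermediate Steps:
y(l, b) = 3/2 (y(l, b) = 2 - 1/4*2 = 2 - 1/2 = 3/2)
X(r, g) = (g + r)**2 (X(r, g) = (g + r)*(g + r) = (g + r)**2)
R(j, N) = (3/2 + N + 2*j)**2 (R(j, N) = (((j + N) + j) + 3/2)**2 = (((N + j) + j) + 3/2)**2 = ((N + 2*j) + 3/2)**2 = (3/2 + N + 2*j)**2)
C(I) = I**2
sqrt(R(1067, 871 - 1*1065) + C(-1188)) = sqrt((3 + 2*(871 - 1*1065) + 4*1067)**2/4 + (-1188)**2) = sqrt((3 + 2*(871 - 1065) + 4268)**2/4 + 1411344) = sqrt((3 + 2*(-194) + 4268)**2/4 + 1411344) = sqrt((3 - 388 + 4268)**2/4 + 1411344) = sqrt((1/4)*3883**2 + 1411344) = sqrt((1/4)*15077689 + 1411344) = sqrt(15077689/4 + 1411344) = sqrt(20723065/4) = 11*sqrt(171265)/2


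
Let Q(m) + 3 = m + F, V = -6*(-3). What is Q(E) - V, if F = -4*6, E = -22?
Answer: -67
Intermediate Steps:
F = -24
V = 18
Q(m) = -27 + m (Q(m) = -3 + (m - 24) = -3 + (-24 + m) = -27 + m)
Q(E) - V = (-27 - 22) - 1*18 = -49 - 18 = -67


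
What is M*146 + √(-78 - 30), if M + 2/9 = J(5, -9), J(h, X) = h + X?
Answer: -5548/9 + 6*I*√3 ≈ -616.44 + 10.392*I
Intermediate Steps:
J(h, X) = X + h
M = -38/9 (M = -2/9 + (-9 + 5) = -2/9 - 4 = -38/9 ≈ -4.2222)
M*146 + √(-78 - 30) = -38/9*146 + √(-78 - 30) = -5548/9 + √(-108) = -5548/9 + 6*I*√3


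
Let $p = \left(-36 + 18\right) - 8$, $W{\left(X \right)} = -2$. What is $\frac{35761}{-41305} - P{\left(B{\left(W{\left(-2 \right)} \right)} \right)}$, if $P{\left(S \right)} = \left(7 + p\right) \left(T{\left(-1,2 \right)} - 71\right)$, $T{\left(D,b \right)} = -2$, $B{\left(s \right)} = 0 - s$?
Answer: $- \frac{5211436}{3755} \approx -1387.9$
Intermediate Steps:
$B{\left(s \right)} = - s$
$p = -26$ ($p = -18 - 8 = -26$)
$P{\left(S \right)} = 1387$ ($P{\left(S \right)} = \left(7 - 26\right) \left(-2 - 71\right) = \left(-19\right) \left(-73\right) = 1387$)
$\frac{35761}{-41305} - P{\left(B{\left(W{\left(-2 \right)} \right)} \right)} = \frac{35761}{-41305} - 1387 = 35761 \left(- \frac{1}{41305}\right) - 1387 = - \frac{3251}{3755} - 1387 = - \frac{5211436}{3755}$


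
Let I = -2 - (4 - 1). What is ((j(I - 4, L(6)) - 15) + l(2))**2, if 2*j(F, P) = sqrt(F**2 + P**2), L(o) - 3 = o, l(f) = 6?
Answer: 243/2 - 81*sqrt(2) ≈ 6.9487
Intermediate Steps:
L(o) = 3 + o
I = -5 (I = -2 - 1*3 = -2 - 3 = -5)
j(F, P) = sqrt(F**2 + P**2)/2
((j(I - 4, L(6)) - 15) + l(2))**2 = ((sqrt((-5 - 4)**2 + (3 + 6)**2)/2 - 15) + 6)**2 = ((sqrt((-9)**2 + 9**2)/2 - 15) + 6)**2 = ((sqrt(81 + 81)/2 - 15) + 6)**2 = ((sqrt(162)/2 - 15) + 6)**2 = (((9*sqrt(2))/2 - 15) + 6)**2 = ((9*sqrt(2)/2 - 15) + 6)**2 = ((-15 + 9*sqrt(2)/2) + 6)**2 = (-9 + 9*sqrt(2)/2)**2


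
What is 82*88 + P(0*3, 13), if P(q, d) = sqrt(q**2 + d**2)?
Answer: 7229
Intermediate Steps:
P(q, d) = sqrt(d**2 + q**2)
82*88 + P(0*3, 13) = 82*88 + sqrt(13**2 + (0*3)**2) = 7216 + sqrt(169 + 0**2) = 7216 + sqrt(169 + 0) = 7216 + sqrt(169) = 7216 + 13 = 7229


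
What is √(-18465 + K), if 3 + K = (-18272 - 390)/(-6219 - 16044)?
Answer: I*√9153085636986/22263 ≈ 135.89*I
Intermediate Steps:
K = -48127/22263 (K = -3 + (-18272 - 390)/(-6219 - 16044) = -3 - 18662/(-22263) = -3 - 18662*(-1/22263) = -3 + 18662/22263 = -48127/22263 ≈ -2.1617)
√(-18465 + K) = √(-18465 - 48127/22263) = √(-411134422/22263) = I*√9153085636986/22263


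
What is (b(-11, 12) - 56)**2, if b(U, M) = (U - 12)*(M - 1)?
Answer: 95481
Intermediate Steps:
b(U, M) = (-1 + M)*(-12 + U) (b(U, M) = (-12 + U)*(-1 + M) = (-1 + M)*(-12 + U))
(b(-11, 12) - 56)**2 = ((12 - 1*(-11) - 12*12 + 12*(-11)) - 56)**2 = ((12 + 11 - 144 - 132) - 56)**2 = (-253 - 56)**2 = (-309)**2 = 95481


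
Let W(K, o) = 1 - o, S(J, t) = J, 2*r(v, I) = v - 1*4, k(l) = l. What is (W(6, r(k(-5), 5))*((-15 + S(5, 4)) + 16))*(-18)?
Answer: -594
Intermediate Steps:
r(v, I) = -2 + v/2 (r(v, I) = (v - 1*4)/2 = (v - 4)/2 = (-4 + v)/2 = -2 + v/2)
(W(6, r(k(-5), 5))*((-15 + S(5, 4)) + 16))*(-18) = ((1 - (-2 + (½)*(-5)))*((-15 + 5) + 16))*(-18) = ((1 - (-2 - 5/2))*(-10 + 16))*(-18) = ((1 - 1*(-9/2))*6)*(-18) = ((1 + 9/2)*6)*(-18) = ((11/2)*6)*(-18) = 33*(-18) = -594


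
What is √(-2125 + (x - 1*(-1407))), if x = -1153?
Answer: I*√1871 ≈ 43.255*I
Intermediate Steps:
√(-2125 + (x - 1*(-1407))) = √(-2125 + (-1153 - 1*(-1407))) = √(-2125 + (-1153 + 1407)) = √(-2125 + 254) = √(-1871) = I*√1871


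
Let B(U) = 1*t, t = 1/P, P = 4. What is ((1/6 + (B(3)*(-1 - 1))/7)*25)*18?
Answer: 300/7 ≈ 42.857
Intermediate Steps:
t = 1/4 ≈ 0.25000
B(U) = 1/4 (B(U) = 1*(1/4) = 1/4)
((1/6 + (B(3)*(-1 - 1))/7)*25)*18 = ((1/6 + ((-1 - 1)/4)/7)*25)*18 = ((1*(1/6) + ((1/4)*(-2))*(1/7))*25)*18 = ((1/6 - 1/2*1/7)*25)*18 = ((1/6 - 1/14)*25)*18 = ((2/21)*25)*18 = (50/21)*18 = 300/7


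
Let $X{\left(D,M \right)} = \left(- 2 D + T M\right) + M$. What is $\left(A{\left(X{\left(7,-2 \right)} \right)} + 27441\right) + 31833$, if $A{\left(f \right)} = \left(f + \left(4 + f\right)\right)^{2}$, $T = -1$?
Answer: $59850$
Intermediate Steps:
$X{\left(D,M \right)} = - 2 D$ ($X{\left(D,M \right)} = \left(- 2 D - M\right) + M = \left(- M - 2 D\right) + M = - 2 D$)
$A{\left(f \right)} = \left(4 + 2 f\right)^{2}$
$\left(A{\left(X{\left(7,-2 \right)} \right)} + 27441\right) + 31833 = \left(4 \left(2 - 14\right)^{2} + 27441\right) + 31833 = \left(4 \left(-12\right)^{2} + 27441\right) + 31833 = \left(4 \cdot 144 + 27441\right) + 31833 = \left(576 + 27441\right) + 31833 = 28017 + 31833 = 59850$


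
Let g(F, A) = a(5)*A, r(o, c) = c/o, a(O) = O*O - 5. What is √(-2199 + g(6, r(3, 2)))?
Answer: I*√19671/3 ≈ 46.751*I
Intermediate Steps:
a(O) = -5 + O² (a(O) = O² - 5 = -5 + O²)
g(F, A) = 20*A (g(F, A) = (-5 + 5²)*A = (-5 + 25)*A = 20*A)
√(-2199 + g(6, r(3, 2))) = √(-2199 + 20*(2/3)) = √(-2199 + 20*(2*(⅓))) = √(-2199 + 20*(⅔)) = √(-2199 + 40/3) = √(-6557/3) = I*√19671/3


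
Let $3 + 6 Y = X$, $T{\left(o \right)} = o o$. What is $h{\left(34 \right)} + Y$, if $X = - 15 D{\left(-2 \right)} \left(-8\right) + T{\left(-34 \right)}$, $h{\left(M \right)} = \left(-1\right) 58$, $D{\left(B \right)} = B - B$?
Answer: $\frac{805}{6} \approx 134.17$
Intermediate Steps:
$D{\left(B \right)} = 0$
$T{\left(o \right)} = o^{2}$
$h{\left(M \right)} = -58$
$X = 1156$ ($X = \left(-15\right) 0 \left(-8\right) + \left(-34\right)^{2} = 0 \left(-8\right) + 1156 = 0 + 1156 = 1156$)
$Y = \frac{1153}{6}$ ($Y = - \frac{1}{2} + \frac{1}{6} \cdot 1156 = - \frac{1}{2} + \frac{578}{3} = \frac{1153}{6} \approx 192.17$)
$h{\left(34 \right)} + Y = -58 + \frac{1153}{6} = \frac{805}{6}$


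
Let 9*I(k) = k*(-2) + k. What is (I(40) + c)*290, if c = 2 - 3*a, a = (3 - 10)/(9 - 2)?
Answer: 1450/9 ≈ 161.11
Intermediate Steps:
I(k) = -k/9 (I(k) = (k*(-2) + k)/9 = (-2*k + k)/9 = (-k)/9 = -k/9)
a = -1 (a = -7/7 = -7*⅐ = -1)
c = 5 (c = 2 - 3*(-1) = 2 + 3 = 5)
(I(40) + c)*290 = (-⅑*40 + 5)*290 = (-40/9 + 5)*290 = (5/9)*290 = 1450/9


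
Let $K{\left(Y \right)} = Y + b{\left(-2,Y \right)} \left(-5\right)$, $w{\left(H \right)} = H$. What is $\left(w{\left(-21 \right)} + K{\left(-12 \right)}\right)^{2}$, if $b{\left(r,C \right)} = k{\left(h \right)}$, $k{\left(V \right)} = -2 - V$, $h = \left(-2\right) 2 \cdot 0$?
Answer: $529$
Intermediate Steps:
$h = 0$ ($h = \left(-4\right) 0 = 0$)
$b{\left(r,C \right)} = -2$ ($b{\left(r,C \right)} = -2 - 0 = -2 + 0 = -2$)
$K{\left(Y \right)} = 10 + Y$ ($K{\left(Y \right)} = Y - -10 = Y + 10 = 10 + Y$)
$\left(w{\left(-21 \right)} + K{\left(-12 \right)}\right)^{2} = \left(-21 + \left(10 - 12\right)\right)^{2} = \left(-21 - 2\right)^{2} = \left(-23\right)^{2} = 529$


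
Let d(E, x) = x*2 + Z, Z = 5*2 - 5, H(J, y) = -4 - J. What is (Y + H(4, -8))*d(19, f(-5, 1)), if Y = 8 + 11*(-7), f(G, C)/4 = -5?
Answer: 2695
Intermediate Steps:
f(G, C) = -20 (f(G, C) = 4*(-5) = -20)
Z = 5 (Z = 10 - 5 = 5)
Y = -69 (Y = 8 - 77 = -69)
d(E, x) = 5 + 2*x (d(E, x) = x*2 + 5 = 2*x + 5 = 5 + 2*x)
(Y + H(4, -8))*d(19, f(-5, 1)) = (-69 + (-4 - 1*4))*(5 + 2*(-20)) = (-69 + (-4 - 4))*(5 - 40) = (-69 - 8)*(-35) = -77*(-35) = 2695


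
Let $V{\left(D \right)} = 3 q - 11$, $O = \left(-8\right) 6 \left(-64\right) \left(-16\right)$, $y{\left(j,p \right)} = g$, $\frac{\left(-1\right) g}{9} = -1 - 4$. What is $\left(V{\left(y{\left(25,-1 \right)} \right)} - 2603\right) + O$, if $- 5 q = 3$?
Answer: $- \frac{258839}{5} \approx -51768.0$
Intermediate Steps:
$g = 45$ ($g = - 9 \left(-1 - 4\right) = \left(-9\right) \left(-5\right) = 45$)
$y{\left(j,p \right)} = 45$
$O = -49152$ ($O = \left(-48\right) \left(-64\right) \left(-16\right) = 3072 \left(-16\right) = -49152$)
$q = - \frac{3}{5}$ ($q = \left(- \frac{1}{5}\right) 3 = - \frac{3}{5} \approx -0.6$)
$V{\left(D \right)} = - \frac{64}{5}$ ($V{\left(D \right)} = 3 \left(- \frac{3}{5}\right) - 11 = - \frac{9}{5} - 11 = - \frac{64}{5}$)
$\left(V{\left(y{\left(25,-1 \right)} \right)} - 2603\right) + O = \left(- \frac{64}{5} - 2603\right) - 49152 = - \frac{13079}{5} - 49152 = - \frac{258839}{5}$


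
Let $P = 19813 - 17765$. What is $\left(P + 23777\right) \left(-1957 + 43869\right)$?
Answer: $1082377400$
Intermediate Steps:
$P = 2048$ ($P = 19813 - 17765 = 2048$)
$\left(P + 23777\right) \left(-1957 + 43869\right) = \left(2048 + 23777\right) \left(-1957 + 43869\right) = 25825 \cdot 41912 = 1082377400$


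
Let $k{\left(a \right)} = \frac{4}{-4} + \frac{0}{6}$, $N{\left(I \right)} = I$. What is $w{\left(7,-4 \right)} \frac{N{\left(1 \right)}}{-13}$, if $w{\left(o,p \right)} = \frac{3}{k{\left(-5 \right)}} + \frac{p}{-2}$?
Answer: $\frac{1}{13} \approx 0.076923$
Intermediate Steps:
$k{\left(a \right)} = -1$ ($k{\left(a \right)} = 4 \left(- \frac{1}{4}\right) + 0 \cdot \frac{1}{6} = -1 + 0 = -1$)
$w{\left(o,p \right)} = -3 - \frac{p}{2}$ ($w{\left(o,p \right)} = \frac{3}{-1} + \frac{p}{-2} = 3 \left(-1\right) + p \left(- \frac{1}{2}\right) = -3 - \frac{p}{2}$)
$w{\left(7,-4 \right)} \frac{N{\left(1 \right)}}{-13} = \left(-3 - -2\right) 1 \frac{1}{-13} = \left(-3 + 2\right) 1 \left(- \frac{1}{13}\right) = \left(-1\right) \left(- \frac{1}{13}\right) = \frac{1}{13}$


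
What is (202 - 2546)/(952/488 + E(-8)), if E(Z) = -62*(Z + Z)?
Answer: -142984/60631 ≈ -2.3583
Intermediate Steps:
E(Z) = -124*Z
(202 - 2546)/(952/488 + E(-8)) = (202 - 2546)/(952/488 - 124*(-8)) = -2344/(952*(1/488) + 992) = -2344/(119/61 + 992) = -2344/60631/61 = -2344*61/60631 = -142984/60631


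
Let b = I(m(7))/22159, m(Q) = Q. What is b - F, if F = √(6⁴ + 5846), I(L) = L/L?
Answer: 1/22159 - √7142 ≈ -84.510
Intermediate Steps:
I(L) = 1
b = 1/22159 ≈ 4.5128e-5
F = √7142 (F = √(1296 + 5846) = √7142 ≈ 84.510)
b - F = 1/22159 - √7142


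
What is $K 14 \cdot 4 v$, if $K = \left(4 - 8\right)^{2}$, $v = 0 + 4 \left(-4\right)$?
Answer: $-14336$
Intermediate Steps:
$v = -16$ ($v = 0 - 16 = -16$)
$K = 16$ ($K = \left(-4\right)^{2} = 16$)
$K 14 \cdot 4 v = 16 \cdot 14 \cdot 4 \left(-16\right) = 16 \cdot 56 \left(-16\right) = 16 \left(-896\right) = -14336$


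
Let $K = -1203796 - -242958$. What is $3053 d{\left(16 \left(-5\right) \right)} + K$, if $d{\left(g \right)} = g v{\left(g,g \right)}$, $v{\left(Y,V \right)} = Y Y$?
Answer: $-1564096838$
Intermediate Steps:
$v{\left(Y,V \right)} = Y^{2}$
$K = -960838$ ($K = -1203796 + 242958 = -960838$)
$d{\left(g \right)} = g^{3}$ ($d{\left(g \right)} = g g^{2} = g^{3}$)
$3053 d{\left(16 \left(-5\right) \right)} + K = 3053 \left(16 \left(-5\right)\right)^{3} - 960838 = 3053 \left(-80\right)^{3} - 960838 = 3053 \left(-512000\right) - 960838 = -1563136000 - 960838 = -1564096838$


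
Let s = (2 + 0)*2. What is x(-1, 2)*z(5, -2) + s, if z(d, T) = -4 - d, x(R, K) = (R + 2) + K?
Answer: -23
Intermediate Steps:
x(R, K) = 2 + K + R (x(R, K) = (2 + R) + K = 2 + K + R)
s = 4 (s = 2*2 = 4)
x(-1, 2)*z(5, -2) + s = (2 + 2 - 1)*(-4 - 1*5) + 4 = 3*(-4 - 5) + 4 = 3*(-9) + 4 = -27 + 4 = -23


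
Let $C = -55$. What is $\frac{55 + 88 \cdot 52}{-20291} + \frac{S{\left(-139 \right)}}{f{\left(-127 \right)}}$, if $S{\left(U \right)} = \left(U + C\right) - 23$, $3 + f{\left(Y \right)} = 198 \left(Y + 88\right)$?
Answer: $- \frac{304576}{1521825} \approx -0.20014$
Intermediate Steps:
$f{\left(Y \right)} = 17421 + 198 Y$ ($f{\left(Y \right)} = -3 + 198 \left(Y + 88\right) = -3 + 198 \left(88 + Y\right) = -3 + \left(17424 + 198 Y\right) = 17421 + 198 Y$)
$S{\left(U \right)} = -78 + U$ ($S{\left(U \right)} = \left(U - 55\right) - 23 = \left(-55 + U\right) - 23 = -78 + U$)
$\frac{55 + 88 \cdot 52}{-20291} + \frac{S{\left(-139 \right)}}{f{\left(-127 \right)}} = \frac{55 + 88 \cdot 52}{-20291} + \frac{-78 - 139}{17421 + 198 \left(-127\right)} = \left(55 + 4576\right) \left(- \frac{1}{20291}\right) - \frac{217}{17421 - 25146} = 4631 \left(- \frac{1}{20291}\right) - \frac{217}{-7725} = - \frac{4631}{20291} - - \frac{217}{7725} = - \frac{4631}{20291} + \frac{217}{7725} = - \frac{304576}{1521825}$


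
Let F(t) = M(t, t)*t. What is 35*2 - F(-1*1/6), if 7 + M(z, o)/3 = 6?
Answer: 139/2 ≈ 69.500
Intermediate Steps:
M(z, o) = -3 (M(z, o) = -21 + 3*6 = -21 + 18 = -3)
F(t) = -3*t
35*2 - F(-1*1/6) = 35*2 - (-3)*-1*1/6 = 70 - (-3)*(-1*⅙) = 70 - (-3)*(-1)/6 = 70 - 1*½ = 70 - ½ = 139/2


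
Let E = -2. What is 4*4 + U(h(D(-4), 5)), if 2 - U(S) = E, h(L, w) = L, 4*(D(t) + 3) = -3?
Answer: 20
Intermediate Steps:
D(t) = -15/4 (D(t) = -3 + (1/4)*(-3) = -3 - 3/4 = -15/4)
U(S) = 4 (U(S) = 2 - 1*(-2) = 2 + 2 = 4)
4*4 + U(h(D(-4), 5)) = 4*4 + 4 = 16 + 4 = 20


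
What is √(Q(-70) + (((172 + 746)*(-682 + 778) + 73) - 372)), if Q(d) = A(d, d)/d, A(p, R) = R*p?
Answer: 21*√199 ≈ 296.24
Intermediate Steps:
Q(d) = d (Q(d) = (d*d)/d = d²/d = d)
√(Q(-70) + (((172 + 746)*(-682 + 778) + 73) - 372)) = √(-70 + (((172 + 746)*(-682 + 778) + 73) - 372)) = √(-70 + ((918*96 + 73) - 372)) = √(-70 + ((88128 + 73) - 372)) = √(-70 + (88201 - 372)) = √(-70 + 87829) = √87759 = 21*√199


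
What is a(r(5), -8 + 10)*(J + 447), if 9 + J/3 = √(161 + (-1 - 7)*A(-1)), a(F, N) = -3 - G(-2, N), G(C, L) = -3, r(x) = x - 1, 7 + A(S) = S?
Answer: 0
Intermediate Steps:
A(S) = -7 + S
r(x) = -1 + x
a(F, N) = 0 (a(F, N) = -3 - 1*(-3) = -3 + 3 = 0)
J = 18 (J = -27 + 3*√(161 + (-1 - 7)*(-7 - 1)) = -27 + 3*√(161 - 8*(-8)) = -27 + 3*√(161 + 64) = -27 + 3*√225 = -27 + 3*15 = -27 + 45 = 18)
a(r(5), -8 + 10)*(J + 447) = 0*(18 + 447) = 0*465 = 0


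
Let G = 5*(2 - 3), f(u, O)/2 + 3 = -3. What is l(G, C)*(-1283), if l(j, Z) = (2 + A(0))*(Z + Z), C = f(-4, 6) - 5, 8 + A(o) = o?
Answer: -261732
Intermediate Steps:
f(u, O) = -12 (f(u, O) = -6 + 2*(-3) = -6 - 6 = -12)
G = -5 (G = 5*(-1) = -5)
A(o) = -8 + o
C = -17 (C = -12 - 5 = -17)
l(j, Z) = -12*Z (l(j, Z) = (2 + (-8 + 0))*(Z + Z) = (2 - 8)*(2*Z) = -12*Z)
l(G, C)*(-1283) = -12*(-17)*(-1283) = 204*(-1283) = -261732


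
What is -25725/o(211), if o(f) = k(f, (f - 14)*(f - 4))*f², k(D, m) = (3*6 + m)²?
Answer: -8575/24700179699963 ≈ -3.4716e-10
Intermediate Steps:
k(D, m) = (18 + m)²
o(f) = f²*(18 + (-14 + f)*(-4 + f))² (o(f) = (18 + (f - 14)*(f - 4))²*f² = (18 + (-14 + f)*(-4 + f))²*f² = f²*(18 + (-14 + f)*(-4 + f))²)
-25725/o(211) = -25725*1/(44521*(74 + 211² - 18*211)²) = -25725*1/(44521*(74 + 44521 - 3798)²) = -25725/(44521*40797²) = -25725/(44521*1664395209) = -25725/74100539099889 = -25725*1/74100539099889 = -8575/24700179699963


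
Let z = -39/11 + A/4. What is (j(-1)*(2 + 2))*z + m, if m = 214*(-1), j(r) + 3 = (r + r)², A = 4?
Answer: -2466/11 ≈ -224.18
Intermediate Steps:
j(r) = -3 + 4*r² (j(r) = -3 + (r + r)² = -3 + (2*r)² = -3 + 4*r²)
m = -214
z = -28/11 (z = -39/11 + 4/4 = -39*1/11 + 4*(¼) = -39/11 + 1 = -28/11 ≈ -2.5455)
(j(-1)*(2 + 2))*z + m = ((-3 + 4*(-1)²)*(2 + 2))*(-28/11) - 214 = ((-3 + 4*1)*4)*(-28/11) - 214 = ((-3 + 4)*4)*(-28/11) - 214 = (1*4)*(-28/11) - 214 = 4*(-28/11) - 214 = -112/11 - 214 = -2466/11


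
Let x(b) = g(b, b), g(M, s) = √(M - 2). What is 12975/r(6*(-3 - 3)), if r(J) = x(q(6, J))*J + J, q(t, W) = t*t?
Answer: 4325/396 - 4325*√34/396 ≈ -52.762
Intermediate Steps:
g(M, s) = √(-2 + M)
q(t, W) = t²
x(b) = √(-2 + b)
r(J) = J + J*√34 (r(J) = √(-2 + 6²)*J + J = √(-2 + 36)*J + J = √34*J + J = J*√34 + J = J + J*√34)
12975/r(6*(-3 - 3)) = 12975/(((6*(-3 - 3))*(1 + √34))) = 12975/(((6*(-6))*(1 + √34))) = 12975/((-36*(1 + √34))) = 12975/(-36 - 36*√34)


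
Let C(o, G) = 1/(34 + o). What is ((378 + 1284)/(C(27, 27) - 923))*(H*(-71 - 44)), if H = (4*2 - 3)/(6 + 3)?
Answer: 9715775/84453 ≈ 115.04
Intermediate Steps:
H = 5/9 (H = (8 - 3)/9 = 5*(1/9) = 5/9 ≈ 0.55556)
((378 + 1284)/(C(27, 27) - 923))*(H*(-71 - 44)) = ((378 + 1284)/(1/(34 + 27) - 923))*(5*(-71 - 44)/9) = (1662/(1/61 - 923))*((5/9)*(-115)) = (1662/(1/61 - 923))*(-575/9) = (1662/(-56302/61))*(-575/9) = (1662*(-61/56302))*(-575/9) = -50691/28151*(-575/9) = 9715775/84453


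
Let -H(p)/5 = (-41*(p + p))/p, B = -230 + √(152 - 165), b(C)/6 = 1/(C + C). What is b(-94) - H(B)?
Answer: -38543/94 ≈ -410.03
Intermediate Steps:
b(C) = 3/C (b(C) = 6/(C + C) = 6/((2*C)) = 6*(1/(2*C)) = 3/C)
B = -230 + I*√13 (B = -230 + √(-13) = -230 + I*√13 ≈ -230.0 + 3.6056*I)
H(p) = 410 (H(p) = -5*(-41*(p + p))/p = -5*(-82*p)/p = -5*(-82) = 410)
b(-94) - H(B) = 3/(-94) - 1*410 = 3*(-1/94) - 410 = -3/94 - 410 = -38543/94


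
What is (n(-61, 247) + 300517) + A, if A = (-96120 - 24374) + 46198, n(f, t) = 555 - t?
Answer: 226529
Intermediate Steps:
A = -74296 (A = -120494 + 46198 = -74296)
(n(-61, 247) + 300517) + A = ((555 - 1*247) + 300517) - 74296 = ((555 - 247) + 300517) - 74296 = (308 + 300517) - 74296 = 300825 - 74296 = 226529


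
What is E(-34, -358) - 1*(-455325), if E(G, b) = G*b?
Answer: 467497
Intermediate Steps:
E(-34, -358) - 1*(-455325) = -34*(-358) - 1*(-455325) = 12172 + 455325 = 467497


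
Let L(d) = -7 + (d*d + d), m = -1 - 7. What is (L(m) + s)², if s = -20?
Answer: 841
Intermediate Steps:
m = -8
L(d) = -7 + d + d² (L(d) = -7 + (d² + d) = -7 + (d + d²) = -7 + d + d²)
(L(m) + s)² = ((-7 - 8 + (-8)²) - 20)² = ((-7 - 8 + 64) - 20)² = (49 - 20)² = 29² = 841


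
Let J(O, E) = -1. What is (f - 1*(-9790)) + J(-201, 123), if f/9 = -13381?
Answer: -110640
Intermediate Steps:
f = -120429 (f = 9*(-13381) = -120429)
(f - 1*(-9790)) + J(-201, 123) = (-120429 - 1*(-9790)) - 1 = (-120429 + 9790) - 1 = -110639 - 1 = -110640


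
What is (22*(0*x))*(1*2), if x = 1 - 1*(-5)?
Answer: 0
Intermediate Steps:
x = 6 (x = 1 + 5 = 6)
(22*(0*x))*(1*2) = (22*(0*6))*(1*2) = (22*0)*2 = 0*2 = 0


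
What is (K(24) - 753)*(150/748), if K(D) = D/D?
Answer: -28200/187 ≈ -150.80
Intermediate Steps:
K(D) = 1
(K(24) - 753)*(150/748) = (1 - 753)*(150/748) = -112800/748 = -752*75/374 = -28200/187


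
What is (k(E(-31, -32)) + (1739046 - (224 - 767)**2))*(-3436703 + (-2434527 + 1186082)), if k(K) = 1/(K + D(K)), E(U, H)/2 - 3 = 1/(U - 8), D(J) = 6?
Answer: -1576542559234734/233 ≈ -6.7663e+12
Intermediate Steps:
E(U, H) = 6 + 2/(-8 + U) (E(U, H) = 6 + 2/(U - 8) = 6 + 2/(-8 + U))
k(K) = 1/(6 + K) (k(K) = 1/(K + 6) = 1/(6 + K))
(k(E(-31, -32)) + (1739046 - (224 - 767)**2))*(-3436703 + (-2434527 + 1186082)) = (1/(6 + 2*(-23 + 3*(-31))/(-8 - 31)) + (1739046 - (224 - 767)**2))*(-3436703 + (-2434527 + 1186082)) = (1/(6 + 2*(-23 - 93)/(-39)) + (1739046 - 1*(-543)**2))*(-3436703 - 1248445) = (1/(6 + 2*(-1/39)*(-116)) + (1739046 - 1*294849))*(-4685148) = (1/(6 + 232/39) + (1739046 - 294849))*(-4685148) = (1/(466/39) + 1444197)*(-4685148) = (39/466 + 1444197)*(-4685148) = (672995841/466)*(-4685148) = -1576542559234734/233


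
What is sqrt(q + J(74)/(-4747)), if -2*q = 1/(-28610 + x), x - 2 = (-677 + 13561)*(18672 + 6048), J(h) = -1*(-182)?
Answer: I*sqrt(1369086870872082406215)/188968500048 ≈ 0.19581*I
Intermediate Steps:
J(h) = 182
x = 318492482 (x = 2 + (-677 + 13561)*(18672 + 6048) = 2 + 12884*24720 = 2 + 318492480 = 318492482)
q = -1/636927744 (q = -1/(2*(-28610 + 318492482)) = -1/2/318463872 = -1/2*1/318463872 = -1/636927744 ≈ -1.5700e-9)
sqrt(q + J(74)/(-4747)) = sqrt(-1/636927744 + 182/(-4747)) = sqrt(-1/636927744 + 182*(-1/4747)) = sqrt(-1/636927744 - 182/4747) = sqrt(-115920854155/3023496000768) = I*sqrt(1369086870872082406215)/188968500048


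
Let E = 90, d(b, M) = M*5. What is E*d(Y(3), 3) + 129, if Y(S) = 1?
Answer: 1479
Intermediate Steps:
d(b, M) = 5*M
E*d(Y(3), 3) + 129 = 90*(5*3) + 129 = 90*15 + 129 = 1350 + 129 = 1479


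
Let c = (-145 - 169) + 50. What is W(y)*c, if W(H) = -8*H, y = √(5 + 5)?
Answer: 2112*√10 ≈ 6678.7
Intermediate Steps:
y = √10 ≈ 3.1623
c = -264 (c = -314 + 50 = -264)
W(y)*c = -8*√10*(-264) = 2112*√10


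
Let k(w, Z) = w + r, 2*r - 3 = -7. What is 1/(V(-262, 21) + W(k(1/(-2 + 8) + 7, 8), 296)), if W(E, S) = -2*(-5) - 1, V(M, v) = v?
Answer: 1/30 ≈ 0.033333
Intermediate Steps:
r = -2 (r = 3/2 + (1/2)*(-7) = 3/2 - 7/2 = -2)
k(w, Z) = -2 + w (k(w, Z) = w - 2 = -2 + w)
W(E, S) = 9 (W(E, S) = 10 - 1 = 9)
1/(V(-262, 21) + W(k(1/(-2 + 8) + 7, 8), 296)) = 1/(21 + 9) = 1/30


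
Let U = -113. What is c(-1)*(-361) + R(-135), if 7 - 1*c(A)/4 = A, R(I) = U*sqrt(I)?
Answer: -11552 - 339*I*sqrt(15) ≈ -11552.0 - 1312.9*I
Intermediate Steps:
R(I) = -113*sqrt(I)
c(A) = 28 - 4*A
c(-1)*(-361) + R(-135) = (28 - 4*(-1))*(-361) - 339*I*sqrt(15) = (28 + 4)*(-361) - 339*I*sqrt(15) = 32*(-361) - 339*I*sqrt(15) = -11552 - 339*I*sqrt(15)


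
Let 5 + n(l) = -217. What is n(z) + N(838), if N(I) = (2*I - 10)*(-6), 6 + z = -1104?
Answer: -10218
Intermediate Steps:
z = -1110 (z = -6 - 1104 = -1110)
n(l) = -222 (n(l) = -5 - 217 = -222)
N(I) = 60 - 12*I (N(I) = (-10 + 2*I)*(-6) = 60 - 12*I)
n(z) + N(838) = -222 + (60 - 12*838) = -222 + (60 - 10056) = -222 - 9996 = -10218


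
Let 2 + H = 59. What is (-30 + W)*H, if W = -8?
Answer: -2166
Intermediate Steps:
H = 57 (H = -2 + 59 = 57)
(-30 + W)*H = (-30 - 8)*57 = -38*57 = -2166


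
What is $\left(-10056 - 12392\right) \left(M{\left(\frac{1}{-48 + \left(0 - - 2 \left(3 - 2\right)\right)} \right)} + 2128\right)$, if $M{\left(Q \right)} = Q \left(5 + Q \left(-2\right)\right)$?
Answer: $- \frac{1098638304}{23} \approx -4.7767 \cdot 10^{7}$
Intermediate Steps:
$M{\left(Q \right)} = Q \left(5 - 2 Q\right)$
$\left(-10056 - 12392\right) \left(M{\left(\frac{1}{-48 + \left(0 - - 2 \left(3 - 2\right)\right)} \right)} + 2128\right) = \left(-10056 - 12392\right) \left(\frac{5 - \frac{2}{-48 + \left(0 - - 2 \left(3 - 2\right)\right)}}{-48 + \left(0 - - 2 \left(3 - 2\right)\right)} + 2128\right) = - 22448 \left(\frac{5 - \frac{2}{-48 + \left(0 - \left(-2\right) 1\right)}}{-48 + \left(0 - \left(-2\right) 1\right)} + 2128\right) = - 22448 \left(\frac{5 - \frac{2}{-48 + \left(0 - -2\right)}}{-48 + \left(0 - -2\right)} + 2128\right) = - 22448 \left(\frac{5 - \frac{2}{-48 + \left(0 + 2\right)}}{-48 + \left(0 + 2\right)} + 2128\right) = - 22448 \left(\frac{5 - \frac{2}{-48 + 2}}{-48 + 2} + 2128\right) = - 22448 \left(\frac{5 - \frac{2}{-46}}{-46} + 2128\right) = - 22448 \left(- \frac{5 - - \frac{1}{23}}{46} + 2128\right) = - 22448 \left(- \frac{5 + \frac{1}{23}}{46} + 2128\right) = - 22448 \left(\left(- \frac{1}{46}\right) \frac{116}{23} + 2128\right) = - 22448 \left(- \frac{58}{529} + 2128\right) = \left(-22448\right) \frac{1125654}{529} = - \frac{1098638304}{23}$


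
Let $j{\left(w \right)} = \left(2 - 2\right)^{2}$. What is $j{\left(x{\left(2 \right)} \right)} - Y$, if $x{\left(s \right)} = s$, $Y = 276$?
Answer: $-276$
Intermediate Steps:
$j{\left(w \right)} = 0$ ($j{\left(w \right)} = 0^{2} = 0$)
$j{\left(x{\left(2 \right)} \right)} - Y = 0 - 276 = -276$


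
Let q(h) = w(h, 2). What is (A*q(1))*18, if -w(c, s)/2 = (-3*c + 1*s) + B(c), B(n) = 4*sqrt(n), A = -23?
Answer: 2484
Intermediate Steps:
w(c, s) = -8*sqrt(c) - 2*s + 6*c (w(c, s) = -2*((-3*c + 1*s) + 4*sqrt(c)) = -2*((-3*c + s) + 4*sqrt(c)) = -2*((s - 3*c) + 4*sqrt(c)) = -2*(s - 3*c + 4*sqrt(c)) = -8*sqrt(c) - 2*s + 6*c)
q(h) = -4 - 8*sqrt(h) + 6*h (q(h) = -8*sqrt(h) - 2*2 + 6*h = -8*sqrt(h) - 4 + 6*h = -4 - 8*sqrt(h) + 6*h)
(A*q(1))*18 = -23*(-4 - 8*sqrt(1) + 6*1)*18 = -23*(-4 - 8*1 + 6)*18 = -23*(-4 - 8 + 6)*18 = -23*(-6)*18 = 138*18 = 2484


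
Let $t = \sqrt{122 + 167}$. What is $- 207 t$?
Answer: $-3519$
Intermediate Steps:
$t = 17$ ($t = \sqrt{289} = 17$)
$- 207 t = \left(-207\right) 17 = -3519$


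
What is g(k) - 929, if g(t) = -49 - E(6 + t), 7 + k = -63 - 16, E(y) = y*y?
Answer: -7378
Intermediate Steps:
E(y) = y²
k = -86 (k = -7 + (-63 - 16) = -7 - 79 = -86)
g(t) = -49 - (6 + t)²
g(k) - 929 = (-49 - (6 - 86)²) - 929 = (-49 - 1*(-80)²) - 929 = (-49 - 1*6400) - 929 = (-49 - 6400) - 929 = -6449 - 929 = -7378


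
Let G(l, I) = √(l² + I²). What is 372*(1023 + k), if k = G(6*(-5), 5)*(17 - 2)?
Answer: 380556 + 27900*√37 ≈ 5.5027e+5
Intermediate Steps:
G(l, I) = √(I² + l²)
k = 75*√37 (k = √(5² + (6*(-5))²)*(17 - 2) = √(25 + (-30)²)*15 = √(25 + 900)*15 = √925*15 = (5*√37)*15 = 75*√37 ≈ 456.21)
372*(1023 + k) = 372*(1023 + 75*√37) = 380556 + 27900*√37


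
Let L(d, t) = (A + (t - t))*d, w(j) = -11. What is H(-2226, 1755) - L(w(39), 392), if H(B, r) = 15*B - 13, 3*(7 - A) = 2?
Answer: -100000/3 ≈ -33333.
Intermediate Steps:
A = 19/3 (A = 7 - 1/3*2 = 7 - 2/3 = 19/3 ≈ 6.3333)
H(B, r) = -13 + 15*B
L(d, t) = 19*d/3 (L(d, t) = (19/3 + (t - t))*d = (19/3 + 0)*d = 19*d/3)
H(-2226, 1755) - L(w(39), 392) = (-13 + 15*(-2226)) - 19*(-11)/3 = (-13 - 33390) - 1*(-209/3) = -33403 + 209/3 = -100000/3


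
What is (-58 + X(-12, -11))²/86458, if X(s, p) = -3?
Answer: 3721/86458 ≈ 0.043038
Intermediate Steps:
(-58 + X(-12, -11))²/86458 = (-58 - 3)²/86458 = (-61)²*(1/86458) = 3721*(1/86458) = 3721/86458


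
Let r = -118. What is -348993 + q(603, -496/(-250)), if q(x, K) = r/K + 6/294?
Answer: -2120842719/6076 ≈ -3.4905e+5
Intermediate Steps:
q(x, K) = 1/49 - 118/K (q(x, K) = -118/K + 6/294 = -118/K + 6*(1/294) = -118/K + 1/49 = 1/49 - 118/K)
-348993 + q(603, -496/(-250)) = -348993 + (-5782 - 496/(-250))/(49*((-496/(-250)))) = -348993 + (-5782 - 496*(-1/250))/(49*((-496*(-1/250)))) = -348993 + (-5782 + 248/125)/(49*(248/125)) = -348993 + (1/49)*(125/248)*(-722502/125) = -348993 - 361251/6076 = -2120842719/6076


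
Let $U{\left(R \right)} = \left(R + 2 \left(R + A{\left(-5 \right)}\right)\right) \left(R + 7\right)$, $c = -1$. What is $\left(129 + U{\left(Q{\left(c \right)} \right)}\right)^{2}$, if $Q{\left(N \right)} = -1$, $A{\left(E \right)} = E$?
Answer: $2601$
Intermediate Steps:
$U{\left(R \right)} = \left(-10 + 3 R\right) \left(7 + R\right)$ ($U{\left(R \right)} = \left(R + 2 \left(R - 5\right)\right) \left(R + 7\right) = \left(R + 2 \left(-5 + R\right)\right) \left(7 + R\right) = \left(R + \left(-10 + 2 R\right)\right) \left(7 + R\right) = \left(-10 + 3 R\right) \left(7 + R\right)$)
$\left(129 + U{\left(Q{\left(c \right)} \right)}\right)^{2} = \left(129 + \left(-70 + 3 \left(-1\right)^{2} + 11 \left(-1\right)\right)\right)^{2} = \left(129 - 78\right)^{2} = 51^{2} = 2601$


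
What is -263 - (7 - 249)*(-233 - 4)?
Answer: -57617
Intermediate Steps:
-263 - (7 - 249)*(-233 - 4) = -263 - (-242)*(-237) = -263 - 1*57354 = -263 - 57354 = -57617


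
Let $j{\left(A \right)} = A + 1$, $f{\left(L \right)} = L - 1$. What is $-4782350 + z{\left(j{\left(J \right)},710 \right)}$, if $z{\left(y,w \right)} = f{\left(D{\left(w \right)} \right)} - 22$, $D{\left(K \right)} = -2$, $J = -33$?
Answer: $-4782375$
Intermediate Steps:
$f{\left(L \right)} = -1 + L$
$j{\left(A \right)} = 1 + A$
$z{\left(y,w \right)} = -25$ ($z{\left(y,w \right)} = \left(-1 - 2\right) - 22 = -3 - 22 = -25$)
$-4782350 + z{\left(j{\left(J \right)},710 \right)} = -4782350 - 25 = -4782375$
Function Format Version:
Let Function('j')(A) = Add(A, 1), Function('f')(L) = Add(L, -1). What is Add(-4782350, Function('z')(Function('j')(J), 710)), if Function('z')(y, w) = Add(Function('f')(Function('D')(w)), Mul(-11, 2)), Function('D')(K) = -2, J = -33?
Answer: -4782375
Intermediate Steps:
Function('f')(L) = Add(-1, L)
Function('j')(A) = Add(1, A)
Function('z')(y, w) = -25 (Function('z')(y, w) = Add(Add(-1, -2), Mul(-11, 2)) = Add(-3, -22) = -25)
Add(-4782350, Function('z')(Function('j')(J), 710)) = Add(-4782350, -25) = -4782375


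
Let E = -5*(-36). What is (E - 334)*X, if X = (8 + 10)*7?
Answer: -19404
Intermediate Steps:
E = 180
X = 126 (X = 18*7 = 126)
(E - 334)*X = (180 - 334)*126 = -154*126 = -19404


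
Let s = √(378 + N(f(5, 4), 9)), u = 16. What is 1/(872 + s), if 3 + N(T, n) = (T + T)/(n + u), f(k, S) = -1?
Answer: 21800/19000227 - 5*√9373/19000227 ≈ 0.0011219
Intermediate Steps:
N(T, n) = -3 + 2*T/(16 + n) (N(T, n) = -3 + (T + T)/(n + 16) = -3 + (2*T)/(16 + n) = -3 + 2*T/(16 + n))
s = √9373/5 (s = √(378 + (-48 - 3*9 + 2*(-1))/(16 + 9)) = √(378 + (-48 - 27 - 2)/25) = √(378 + (1/25)*(-77)) = √(378 - 77/25) = √(9373/25) = √9373/5 ≈ 19.363)
1/(872 + s) = 1/(872 + √9373/5)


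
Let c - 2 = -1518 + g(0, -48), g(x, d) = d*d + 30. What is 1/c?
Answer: 1/818 ≈ 0.0012225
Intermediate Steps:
g(x, d) = 30 + d² (g(x, d) = d² + 30 = 30 + d²)
c = 818 (c = 2 + (-1518 + (30 + (-48)²)) = 2 + (-1518 + (30 + 2304)) = 2 + (-1518 + 2334) = 2 + 816 = 818)
1/c = 1/818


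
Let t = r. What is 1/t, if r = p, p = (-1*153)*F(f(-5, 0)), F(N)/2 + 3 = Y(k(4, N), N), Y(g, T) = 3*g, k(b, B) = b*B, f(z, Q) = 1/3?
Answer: -1/306 ≈ -0.0032680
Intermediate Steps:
f(z, Q) = ⅓
k(b, B) = B*b
F(N) = -6 + 24*N (F(N) = -6 + 2*(3*(N*4)) = -6 + 2*(3*(4*N)) = -6 + 2*(12*N) = -6 + 24*N)
p = -306 (p = (-1*153)*(-6 + 24*(⅓)) = -153*(-6 + 8) = -153*2 = -306)
r = -306
t = -306
1/t = 1/(-306) = -1/306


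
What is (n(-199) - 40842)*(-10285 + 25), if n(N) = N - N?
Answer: 419038920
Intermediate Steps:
n(N) = 0
(n(-199) - 40842)*(-10285 + 25) = (0 - 40842)*(-10285 + 25) = -40842*(-10260) = 419038920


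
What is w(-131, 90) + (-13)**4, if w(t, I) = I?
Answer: 28651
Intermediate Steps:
w(-131, 90) + (-13)**4 = 90 + (-13)**4 = 90 + 28561 = 28651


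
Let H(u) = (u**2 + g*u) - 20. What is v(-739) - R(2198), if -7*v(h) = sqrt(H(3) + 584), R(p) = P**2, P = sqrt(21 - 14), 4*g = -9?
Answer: -7 - sqrt(2265)/14 ≈ -10.399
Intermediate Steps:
g = -9/4 (g = (1/4)*(-9) = -9/4 ≈ -2.2500)
H(u) = -20 + u**2 - 9*u/4 (H(u) = (u**2 - 9*u/4) - 20 = -20 + u**2 - 9*u/4)
P = sqrt(7) ≈ 2.6458
R(p) = 7 (R(p) = (sqrt(7))**2 = 7)
v(h) = -sqrt(2265)/14 (v(h) = -sqrt((-20 + 3**2 - 9/4*3) + 584)/7 = -sqrt((-20 + 9 - 27/4) + 584)/7 = -sqrt(-71/4 + 584)/7 = -sqrt(2265)/14)
v(-739) - R(2198) = -sqrt(2265)/14 - 1*7 = -sqrt(2265)/14 - 7 = -7 - sqrt(2265)/14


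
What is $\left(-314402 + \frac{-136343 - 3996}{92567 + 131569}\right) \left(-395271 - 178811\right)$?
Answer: $\frac{20227477018984451}{112068} \approx 1.8049 \cdot 10^{11}$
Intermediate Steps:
$\left(-314402 + \frac{-136343 - 3996}{92567 + 131569}\right) \left(-395271 - 178811\right) = \left(-314402 - \frac{140339}{224136}\right) \left(-574082\right) = \left(- \frac{70468947011}{224136}\right) \left(-574082\right) = \frac{20227477018984451}{112068}$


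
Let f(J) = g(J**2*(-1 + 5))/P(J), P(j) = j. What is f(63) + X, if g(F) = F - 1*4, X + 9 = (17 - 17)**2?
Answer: 15305/63 ≈ 242.94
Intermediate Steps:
X = -9 (X = -9 + (17 - 17)**2 = -9 + 0**2 = -9 + 0 = -9)
g(F) = -4 + F (g(F) = F - 4 = -4 + F)
f(J) = (-4 + 4*J**2)/J (f(J) = (-4 + J**2*(-1 + 5))/J = (-4 + J**2*4)/J = (-4 + 4*J**2)/J)
f(63) + X = (-4/63 + 4*63) - 9 = (-4*1/63 + 252) - 9 = (-4/63 + 252) - 9 = 15872/63 - 9 = 15305/63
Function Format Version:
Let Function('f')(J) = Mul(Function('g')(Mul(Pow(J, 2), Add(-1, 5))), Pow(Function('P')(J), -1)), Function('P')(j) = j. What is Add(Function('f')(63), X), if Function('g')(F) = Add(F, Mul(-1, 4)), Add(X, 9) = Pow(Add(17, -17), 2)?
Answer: Rational(15305, 63) ≈ 242.94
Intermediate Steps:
X = -9 (X = Add(-9, Pow(Add(17, -17), 2)) = Add(-9, Pow(0, 2)) = Add(-9, 0) = -9)
Function('g')(F) = Add(-4, F) (Function('g')(F) = Add(F, -4) = Add(-4, F))
Function('f')(J) = Mul(Pow(J, -1), Add(-4, Mul(4, Pow(J, 2)))) (Function('f')(J) = Mul(Add(-4, Mul(Pow(J, 2), Add(-1, 5))), Pow(J, -1)) = Mul(Add(-4, Mul(Pow(J, 2), 4)), Pow(J, -1)) = Mul(Add(-4, Mul(4, Pow(J, 2))), Pow(J, -1)) = Mul(Pow(J, -1), Add(-4, Mul(4, Pow(J, 2)))))
Add(Function('f')(63), X) = Add(Add(Mul(-4, Pow(63, -1)), Mul(4, 63)), -9) = Add(Add(Mul(-4, Rational(1, 63)), 252), -9) = Add(Add(Rational(-4, 63), 252), -9) = Add(Rational(15872, 63), -9) = Rational(15305, 63)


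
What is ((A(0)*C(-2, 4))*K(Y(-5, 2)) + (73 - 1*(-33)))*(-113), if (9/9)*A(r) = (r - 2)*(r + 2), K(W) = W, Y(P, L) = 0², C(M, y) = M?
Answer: -11978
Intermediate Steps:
Y(P, L) = 0
A(r) = (-2 + r)*(2 + r) (A(r) = (r - 2)*(r + 2) = (-2 + r)*(2 + r))
((A(0)*C(-2, 4))*K(Y(-5, 2)) + (73 - 1*(-33)))*(-113) = (((-4 + 0²)*(-2))*0 + (73 - 1*(-33)))*(-113) = (((-4 + 0)*(-2))*0 + (73 + 33))*(-113) = (-4*(-2)*0 + 106)*(-113) = (8*0 + 106)*(-113) = (0 + 106)*(-113) = 106*(-113) = -11978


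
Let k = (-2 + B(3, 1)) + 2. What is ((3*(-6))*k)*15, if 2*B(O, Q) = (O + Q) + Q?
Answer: -675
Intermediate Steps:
B(O, Q) = Q + O/2 (B(O, Q) = ((O + Q) + Q)/2 = (O + 2*Q)/2 = Q + O/2)
k = 5/2 (k = (-2 + (1 + (1/2)*3)) + 2 = (-2 + (1 + 3/2)) + 2 = (-2 + 5/2) + 2 = 1/2 + 2 = 5/2 ≈ 2.5000)
((3*(-6))*k)*15 = ((3*(-6))*(5/2))*15 = -18*5/2*15 = -45*15 = -675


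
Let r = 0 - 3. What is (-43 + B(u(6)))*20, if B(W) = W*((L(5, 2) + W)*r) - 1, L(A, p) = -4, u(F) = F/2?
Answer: -700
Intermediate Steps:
u(F) = F/2 (u(F) = F*(1/2) = F/2)
r = -3
B(W) = -1 + W*(12 - 3*W) (B(W) = W*((-4 + W)*(-3)) - 1 = W*(12 - 3*W) - 1 = -1 + W*(12 - 3*W))
(-43 + B(u(6)))*20 = (-43 + (-1 - 3*((1/2)*6)**2 + 12*((1/2)*6)))*20 = (-43 + (-1 - 3*3**2 + 12*3))*20 = (-43 + (-1 - 3*9 + 36))*20 = (-43 + (-1 - 27 + 36))*20 = (-43 + 8)*20 = -35*20 = -700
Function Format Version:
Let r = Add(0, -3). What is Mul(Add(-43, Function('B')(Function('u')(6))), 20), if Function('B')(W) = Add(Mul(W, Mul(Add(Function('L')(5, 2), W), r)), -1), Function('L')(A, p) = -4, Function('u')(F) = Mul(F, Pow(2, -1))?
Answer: -700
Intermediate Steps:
Function('u')(F) = Mul(Rational(1, 2), F) (Function('u')(F) = Mul(F, Rational(1, 2)) = Mul(Rational(1, 2), F))
r = -3
Function('B')(W) = Add(-1, Mul(W, Add(12, Mul(-3, W)))) (Function('B')(W) = Add(Mul(W, Mul(Add(-4, W), -3)), -1) = Add(Mul(W, Add(12, Mul(-3, W))), -1) = Add(-1, Mul(W, Add(12, Mul(-3, W)))))
Mul(Add(-43, Function('B')(Function('u')(6))), 20) = Mul(Add(-43, Add(-1, Mul(-3, Pow(Mul(Rational(1, 2), 6), 2)), Mul(12, Mul(Rational(1, 2), 6)))), 20) = Mul(Add(-43, Add(-1, Mul(-3, Pow(3, 2)), Mul(12, 3))), 20) = Mul(Add(-43, Add(-1, Mul(-3, 9), 36)), 20) = Mul(Add(-43, Add(-1, -27, 36)), 20) = Mul(Add(-43, 8), 20) = Mul(-35, 20) = -700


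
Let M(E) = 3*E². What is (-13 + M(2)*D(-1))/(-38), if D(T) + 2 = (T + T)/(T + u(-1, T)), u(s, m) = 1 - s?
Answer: 61/38 ≈ 1.6053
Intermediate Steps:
D(T) = -2 + 2*T/(2 + T) (D(T) = -2 + (T + T)/(T + (1 - 1*(-1))) = -2 + (2*T)/(T + (1 + 1)) = -2 + (2*T)/(T + 2) = -2 + (2*T)/(2 + T) = -2 + 2*T/(2 + T))
(-13 + M(2)*D(-1))/(-38) = (-13 + (3*2²)*(-4/(2 - 1)))/(-38) = -(-13 + (3*4)*(-4/1))/38 = -(-13 + 12*(-4*1))/38 = -(-13 + 12*(-4))/38 = -(-13 - 48)/38 = -1/38*(-61) = 61/38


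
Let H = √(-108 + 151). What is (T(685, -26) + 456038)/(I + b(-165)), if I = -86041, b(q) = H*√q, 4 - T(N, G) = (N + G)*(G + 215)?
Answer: -28521817131/7403060776 - 331491*I*√7095/7403060776 ≈ -3.8527 - 0.0037717*I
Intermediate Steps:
T(N, G) = 4 - (215 + G)*(G + N) (T(N, G) = 4 - (N + G)*(G + 215) = 4 - (G + N)*(215 + G) = 4 - (215 + G)*(G + N))
H = √43 ≈ 6.5574
b(q) = √43*√q
(T(685, -26) + 456038)/(I + b(-165)) = ((4 - 1*(-26)² - 215*(-26) - 215*685 - 1*(-26)*685) + 456038)/(-86041 + √43*√(-165)) = ((4 - 1*676 + 5590 - 147275 + 17810) + 456038)/(-86041 + √43*(I*√165)) = ((4 - 676 + 5590 - 147275 + 17810) + 456038)/(-86041 + I*√7095) = (-124547 + 456038)/(-86041 + I*√7095) = 331491/(-86041 + I*√7095)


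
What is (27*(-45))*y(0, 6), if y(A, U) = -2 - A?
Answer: 2430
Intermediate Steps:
(27*(-45))*y(0, 6) = (27*(-45))*(-2 - 1*0) = -1215*(-2 + 0) = -1215*(-2) = 2430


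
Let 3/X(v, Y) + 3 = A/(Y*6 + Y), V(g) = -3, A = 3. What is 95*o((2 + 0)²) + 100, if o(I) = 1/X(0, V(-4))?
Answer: 10/21 ≈ 0.47619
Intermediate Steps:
X(v, Y) = 3/(-3 + 3/(7*Y)) (X(v, Y) = 3/(-3 + 3/(Y*6 + Y)) = 3/(-3 + 3/(6*Y + Y)) = 3/(-3 + 3/((7*Y))) = 3/(-3 + 3*(1/(7*Y))) = 3/(-3 + 3/(7*Y)))
o(I) = -22/21 (o(I) = 1/(-7*(-3)/(-1 + 7*(-3))) = 1/(-7*(-3)/(-1 - 21)) = 1/(-7*(-3)/(-22)) = 1/(-7*(-3)*(-1/22)) = 1/(-21/22) = -22/21)
95*o((2 + 0)²) + 100 = 95*(-22/21) + 100 = -2090/21 + 100 = 10/21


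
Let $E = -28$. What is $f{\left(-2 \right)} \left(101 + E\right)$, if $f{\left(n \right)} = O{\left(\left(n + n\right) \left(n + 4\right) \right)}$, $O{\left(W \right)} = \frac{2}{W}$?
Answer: $- \frac{73}{4} \approx -18.25$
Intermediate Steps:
$f{\left(n \right)} = \frac{1}{n \left(4 + n\right)}$ ($f{\left(n \right)} = \frac{2}{\left(n + n\right) \left(n + 4\right)} = \frac{2}{2 n \left(4 + n\right)} = 2 \frac{1}{2 n \left(4 + n\right)} = \frac{1}{n \left(4 + n\right)}$)
$f{\left(-2 \right)} \left(101 + E\right) = \frac{1}{\left(-2\right) \left(4 - 2\right)} \left(101 - 28\right) = - \frac{1}{2 \cdot 2} \cdot 73 = \left(- \frac{1}{2}\right) \frac{1}{2} \cdot 73 = \left(- \frac{1}{4}\right) 73 = - \frac{73}{4}$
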